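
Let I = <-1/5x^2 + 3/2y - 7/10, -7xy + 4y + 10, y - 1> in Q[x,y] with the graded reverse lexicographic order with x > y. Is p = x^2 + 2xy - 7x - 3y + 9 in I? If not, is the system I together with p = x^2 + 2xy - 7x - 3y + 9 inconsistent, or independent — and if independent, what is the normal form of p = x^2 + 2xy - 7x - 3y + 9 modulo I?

x^2 + 2xy - 7x - 3y + 9 lies in I (it reduces to 0).

First compute the reduced Gröbner basis of I by Buchberger's algorithm.
f_1 = -1/5x^2 + 3/2y - 7/10, LT = x^2.
f_2 = -7xy + 4y + 10, LT = xy.
f_3 = y - 1, LT = y.

S(f_1,f_2): lcm = x^2y. S = 4/7xy - 15/2y^2 + 10/7x + 7/2y.
  leading term xy: subtract (-4/49)·f_2 from 4/7xy - 15/2y^2 + 10/7x + 7/2y → -15/2y^2 + 10/7x + 375/98y + 40/49
  leading term y^2: subtract (-15/2y)·f_3 from -15/2y^2 + 10/7x + 375/98y + 40/49 → 10/7x - 180/49y + 40/49
  leading term x: no divisor's leading term divides it; move 10/7x to the remainder.
  leading term y: subtract (-180/49)·f_3 from -180/49y + 40/49 → -20/7
  leading term 1: no divisor's leading term divides it; move -20/7 to the remainder.
  remainder 10/7x - 20/7 ≠ 0; add h_4 = 10/7x - 20/7 to the basis.

The other S-polynomials (S(f_1,f_3), S(f_2,f_3), S(f_1,h_4), S(f_2,h_4), S(f_3,h_4)) all reduce to 0 modulo the current basis, so we have a Gröbner basis.
Inter-reduce: drop elements whose leading term is divisible by another's, tail-reduce, and make monic.
Reduced Gröbner basis: {x - 2, y - 1}.
Label its elements g_1 = x - 2, g_2 = y - 1.

Reduce p = x^2 + 2xy - 7x - 3y + 9 modulo G:
  leading term x^2: subtract (x)·g_1 from x^2 + 2xy - 7x - 3y + 9 → 2xy - 5x - 3y + 9
  leading term xy: subtract (2y)·g_1 from 2xy - 5x - 3y + 9 → -5x + y + 9
  leading term x: subtract (-5)·g_1 from -5x + y + 9 → y - 1
  leading term y: subtract (1)·g_2 from y - 1 → 0
  normal form = 0.
Since the normal form is 0, p ∈ I.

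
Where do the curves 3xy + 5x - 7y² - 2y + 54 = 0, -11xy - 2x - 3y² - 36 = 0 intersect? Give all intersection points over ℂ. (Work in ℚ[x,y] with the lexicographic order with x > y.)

Compute a lex Gröbner basis by Buchberger's algorithm.
f_1 = 3xy + 5x - 7y² - 2y + 54, LT = xy.
f_2 = -11xy - 2x - 3y² - 36, LT = xy.

S(f_1,f_2): lcm = xy. S = 49/33x - 86/33y² - ⅔y + 162/11.
  leading term x: no divisor's leading term divides it; move 49/33x to the remainder.
  leading term y²: no divisor's leading term divides it; move -86/33y² to the remainder.
  leading term y: no divisor's leading term divides it; move -⅔y to the remainder.
  leading term 1: no divisor's leading term divides it; move 162/11 to the remainder.
  remainder 49/33x - 86/33y² - ⅔y + 162/11 ≠ 0; add h_3 = 49/33x - 86/33y² - ⅔y + 162/11 to the basis.

S(f_1,h_3): lcm = xy. S = 5/3x + 86/49y³ - 277/147y² - 1556/147y + 18.
  leading term x: subtract (55/49)·h_3 from 5/3x + 86/49y³ - 277/147y² - 1556/147y + 18 → 86/49y³ + 51/49y² - 482/49y + 72/49
  leading term y³: no divisor's leading term divides it; move 86/49y³ to the remainder.
  leading term y²: no divisor's leading term divides it; move 51/49y² to the remainder.
  leading term y: no divisor's leading term divides it; move -482/49y to the remainder.
  leading term 1: no divisor's leading term divides it; move 72/49 to the remainder.
  remainder 86/49y³ + 51/49y² - 482/49y + 72/49 ≠ 0; add h_4 = 86/49y³ + 51/49y² - 482/49y + 72/49 to the basis.

S(f_2,h_3): lcm = xy. S = 2/11x + 86/49y³ + 389/539y² - 486/49y + 36/11.
  leading term x: subtract (6/49)·h_3 from 2/11x + 86/49y³ + 389/539y² - 486/49y + 36/11 → 86/49y³ + 51/49y² - 482/49y + 72/49
  leading term y³: subtract (1)·h_4 from 86/49y³ + 51/49y² - 482/49y + 72/49 → 0
  remainder 0.

S(f_1,h_4): lcm = xy³. S = 277/258xy² + 241/43xy - 36/43x - 7/3y⁴ - ⅔y³ + 18y².
  leading term xy²: subtract (277/774y)·f_1 from 277/258xy² + 241/43xy - 36/43x - 7/3y⁴ - ⅔y³ + 18y² → 2953/774xy - 36/43x - 7/3y⁴ + 1423/774y³ + 7243/387y² - 831/43y
  leading term xy: subtract (2953/2322)·f_1 from 2953/774xy - 36/43x - 7/3y⁴ + 1423/774y³ + 7243/387y² - 831/43y → -16709/2322x - 7/3y⁴ + 1423/774y³ + 64129/2322y² - 19484/1161y - 2953/43
  leading term x: subtract (-3751/774)·h_3 from -16709/2322x - 7/3y⁴ + 1423/774y³ + 64129/2322y² - 19484/1161y - 2953/43 → -7/3y⁴ + 1423/774y³ + 1289/86y² - 7745/387y + 116/43
  leading term y⁴: subtract (-343/258y)·h_4 from -7/3y⁴ + 1423/774y³ + 1289/86y² - 7745/387y + 116/43 → 29/9y³ + 493/258y² - 6989/387y + 116/43
  leading term y³: subtract (1421/774)·h_4 from 29/9y³ + 493/258y² - 6989/387y + 116/43 → 0
  remainder 0.

S(f_2,h_4): lcm = xy³. S = -389/946xy² + 241/43xy - 36/43x + 3/11y⁴ + 36/11y².
  leading term xy²: subtract (-389/2838y)·f_1 from -389/946xy² + 241/43xy - 36/43x + 3/11y⁴ + 36/11y² → 17851/2838xy - 36/43x + 3/11y⁴ - 2723/2838y³ + 4255/1419y² + 3501/473y
  leading term xy: subtract (17851/8514)·f_1 from 17851/2838xy - 36/43x + 3/11y⁴ - 2723/2838y³ + 4255/1419y² + 3501/473y → -96383/8514x + 3/11y⁴ - 2723/2838y³ + 150487/8514y² + 49360/4257y - 53553/473
  leading term x: subtract (-1967/258)·h_3 from -96383/8514x + 3/11y⁴ - 2723/2838y³ + 150487/8514y² + 49360/4257y - 53553/473 → 3/11y⁴ - 2723/2838y³ - 2075/946y² + 9241/1419y - 444/473
  leading term y⁴: subtract (147/946y)·h_4 from 3/11y⁴ - 2723/2838y³ - 2075/946y² + 9241/1419y - 444/473 → -37/33y³ - 629/946y² + 8917/1419y - 444/473
  leading term y³: subtract (-1813/2838)·h_4 from -37/33y³ - 629/946y² + 8917/1419y - 444/473 → 0
  remainder 0.

S(h_3,h_4): leading monomials are coprime, so the S-polynomial reduces to 0 (Buchberger's first criterion).
Every S-polynomial of the final basis reduces to 0, so we have a Gröbner basis.
Inter-reduce: drop elements whose leading term is divisible by another's, tail-reduce, and make monic.
Reduced Gröbner basis: {x - 86/49y² - 22/49y + 486/49, y³ + 51/86y² - 241/43y + 36/43}.

Since the basis is lex-ordered, y³ + 51/86y² - 241/43y + 36/43 is univariate in y. Its roots are {2, -223/172 + sqrt(62113)/172, -sqrt(62113)/172 - 223/172}. Back-substituting each root into the other basis elements fixes the other coordinates.
  y = 2: the earlier basis element becomes x + 2 = 0, giving x = -2 — point (-2, 2).
  y = -223/172 + sqrt(62113)/172: the earlier basis element becomes x + 32577/8428 + 201*sqrt(62113)/8428 = 0, giving x = -201*sqrt(62113)/8428 - 32577/8428 — point (-201*sqrt(62113)/8428 - 32577/8428, -223/172 + sqrt(62113)/172).
  y = -sqrt(62113)/172 - 223/172: the earlier basis element becomes x - 201*sqrt(62113)/8428 + 32577/8428 = 0, giving x = -32577/8428 + 201*sqrt(62113)/8428 — point (-32577/8428 + 201*sqrt(62113)/8428, -sqrt(62113)/172 - 223/172).
Check: every point annihilates each of the original generators.

{(-2, 2), (-201*sqrt(62113)/8428 - 32577/8428, -223/172 + sqrt(62113)/172), (-32577/8428 + 201*sqrt(62113)/8428, -sqrt(62113)/172 - 223/172)}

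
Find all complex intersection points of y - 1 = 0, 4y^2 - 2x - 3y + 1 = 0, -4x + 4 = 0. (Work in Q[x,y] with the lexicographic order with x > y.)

Compute a lex Gröbner basis by Buchberger's algorithm.
f_1 = y - 1, LT = y.
f_2 = -2x + 4y^2 - 3y + 1, LT = x.
f_3 = -4x + 4, LT = x.

S(f_1,f_2): leading monomials are coprime, so the S-polynomial reduces to 0 (Buchberger's first criterion).
S(f_1,f_3): leading monomials are coprime, so the S-polynomial reduces to 0 (Buchberger's first criterion).
S(f_2,f_3): lcm = x. S = -2y^2 + 3/2y + 1/2.
  leading term y^2: subtract (-2y)·f_1 from -2y^2 + 3/2y + 1/2 → -1/2y + 1/2
  leading term y: subtract (-1/2)·f_1 from -1/2y + 1/2 → 0
  remainder 0.

Every S-polynomial of the final basis reduces to 0, so we have a Gröbner basis.
Inter-reduce: drop elements whose leading term is divisible by another's, tail-reduce, and make monic.
Reduced Gröbner basis: {x - 1, y - 1}.

A lex Gröbner basis eliminates variables successively. Here y - 1 depends only on y, with roots {1}; lifting each root through the earlier basis elements recovers the full solutions.
  y = 1: the earlier basis element becomes x - 1 = 0, giving x = 1 — point (1, 1).
Check: every point annihilates each of the original generators.

{(1, 1)}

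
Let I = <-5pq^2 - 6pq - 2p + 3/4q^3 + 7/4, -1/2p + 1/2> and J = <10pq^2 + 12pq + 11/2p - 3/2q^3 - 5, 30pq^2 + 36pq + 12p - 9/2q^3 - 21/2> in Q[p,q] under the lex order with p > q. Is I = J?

Yes, the ideals are equal.

For a fixed monomial order, each ideal has a unique reduced Gröbner basis; comparing bases decides equality.
Buchberger on the first generating set:
f_1 = -5pq^2 - 6pq - 2p + 3/4q^3 + 7/4, LT = pq^2.
f_2 = -1/2p + 1/2, LT = p.

S(f_1,f_2): lcm = pq^2. S = 6/5pq + 2/5p - 3/20q^3 + q^2 - 7/20.
  reduce S modulo (f_1, f_2):
  remainder -3/20q^3 + q^2 + 6/5q + 1/20 ≠ 0; add g_3 = -3/20q^3 + q^2 + 6/5q + 1/20 to the basis.

The other S-polynomials (S(f_1,g_3), S(f_2,g_3)) all reduce to 0 modulo the current basis, so we have a Gröbner basis.
Inter-reduce: drop elements whose leading term is divisible by another's, tail-reduce, and make monic.
Reduced Gröbner basis: {p - 1, q^3 - 20/3q^2 - 8q - 1/3}.

Buchberger on the second generating set:
h_1 = 10pq^2 + 12pq + 11/2p - 3/2q^3 - 5, LT = pq^2.
h_2 = 30pq^2 + 36pq + 12p - 9/2q^3 - 21/2, LT = pq^2.

S(h_1,h_2): lcm = pq^2. S = 3/20p - 3/20.
  reduce S modulo (h_1, h_2):
  remainder 3/20p - 3/20 ≠ 0; add k_3 = 3/20p - 3/20 to the basis.

S(h_1,k_3): lcm = pq^2. S = 6/5pq + 11/20p - 3/20q^3 + q^2 - 1/2.
  reduce S modulo (h_1, h_2, k_3):
  remainder -3/20q^3 + q^2 + 6/5q + 1/20 ≠ 0; add k_4 = -3/20q^3 + q^2 + 6/5q + 1/20 to the basis.

The other S-polynomials (S(h_2,k_3), S(h_1,k_4), S(h_2,k_4), S(k_3,k_4)) all reduce to 0 modulo the current basis, so we have a Gröbner basis.
Inter-reduce: drop elements whose leading term is divisible by another's, tail-reduce, and make monic.
Reduced Gröbner basis: {p - 1, q^3 - 20/3q^2 - 8q - 1/3}.

These coincide, so the ideals are equal.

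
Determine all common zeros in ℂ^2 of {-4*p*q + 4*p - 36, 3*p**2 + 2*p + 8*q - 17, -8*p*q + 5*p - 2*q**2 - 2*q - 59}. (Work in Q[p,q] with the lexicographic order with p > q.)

{(3, -2)}

Compute a lex Gröbner basis by Buchberger's algorithm.
f_1 = -4*p*q + 4*p - 36, LT = p*q.
f_2 = 3*p**2 + 2*p + 8*q - 17, LT = p**2.
f_3 = -8*p*q + 5*p - 2*q**2 - 2*q - 59, LT = p*q.

S(f_1,f_2): lcm = p**2*q. S = -p**2 - 2/3*p*q + 9*p - 8/3*q**2 + 17/3*q.
  leading term p**2: subtract (-1/3)·f_2 from -p**2 - 2/3*p*q + 9*p - 8/3*q**2 + 17/3*q → -2/3*p*q + 29/3*p - 8/3*q**2 + 25/3*q - 17/3
  leading term p*q: subtract (1/6)·f_1 from -2/3*p*q + 29/3*p - 8/3*q**2 + 25/3*q - 17/3 → 9*p - 8/3*q**2 + 25/3*q + 1/3
  leading term p: no divisor's leading term divides it; move 9*p to the remainder.
  leading term q**2: no divisor's leading term divides it; move -8/3*q**2 to the remainder.
  leading term q: no divisor's leading term divides it; move 25/3*q to the remainder.
  leading term 1: no divisor's leading term divides it; move 1/3 to the remainder.
  remainder 9*p - 8/3*q**2 + 25/3*q + 1/3 ≠ 0; add h_4 = 9*p - 8/3*q**2 + 25/3*q + 1/3 to the basis.

S(f_1,f_3): lcm = p*q. S = -3/8*p - 1/4*q**2 - 1/4*q + 13/8.
  leading term p: subtract (-1/24)·h_4 from -3/8*p - 1/4*q**2 - 1/4*q + 13/8 → -13/36*q**2 + 7/72*q + 59/36
  leading term q**2: no divisor's leading term divides it; move -13/36*q**2 to the remainder.
  leading term q: no divisor's leading term divides it; move 7/72*q to the remainder.
  leading term 1: no divisor's leading term divides it; move 59/36 to the remainder.
  remainder -13/36*q**2 + 7/72*q + 59/36 ≠ 0; add h_5 = -13/36*q**2 + 7/72*q + 59/36 to the basis.

S(f_2,f_3): lcm = p**2*q. S = 5/8*p**2 - 1/4*p*q**2 + 5/12*p*q - 59/8*p + 8/3*q**2 - 17/3*q.
  leading term p**2: subtract (5/24)·f_2 from 5/8*p**2 - 1/4*p*q**2 + 5/12*p*q - 59/8*p + 8/3*q**2 - 17/3*q → -1/4*p*q**2 + 5/12*p*q - 187/24*p + 8/3*q**2 - 22/3*q + 85/24
  leading term p*q**2: subtract (1/16*q)·f_1 from -1/4*p*q**2 + 5/12*p*q - 187/24*p + 8/3*q**2 - 22/3*q + 85/24 → 1/6*p*q - 187/24*p + 8/3*q**2 - 61/12*q + 85/24
  leading term p*q: subtract (-1/24)·f_1 from 1/6*p*q - 187/24*p + 8/3*q**2 - 61/12*q + 85/24 → -61/8*p + 8/3*q**2 - 61/12*q + 49/24
  leading term p: subtract (-61/72)·h_4 from -61/8*p + 8/3*q**2 - 61/12*q + 49/24 → 11/27*q**2 + 427/216*q + 251/108
  leading term q**2: subtract (-44/39)·h_5 from 11/27*q**2 + 427/216*q + 251/108 → 217/104*q + 217/52
  leading term q: no divisor's leading term divides it; move 217/104*q to the remainder.
  leading term 1: no divisor's leading term divides it; move 217/52 to the remainder.
  remainder 217/104*q + 217/52 ≠ 0; add h_6 = 217/104*q + 217/52 to the basis.

The other S-polynomials (S(f_1,h_4), S(f_2,h_4), S(f_3,h_4), S(f_1,h_5), S(f_2,h_5), S(f_3,h_5), S(h_4,h_5), S(f_1,h_6), S(f_2,h_6), S(f_3,h_6), S(h_4,h_6), S(h_5,h_6)) all reduce to 0 modulo the current basis, so we have a Gröbner basis.
Inter-reduce: drop elements whose leading term is divisible by another's, tail-reduce, and make monic.
Reduced Gröbner basis: {p - 3, q + 2}.

The lex basis is triangular: the last element involves only q. Solving q + 2 = 0 gives q ∈ {-2}; substituting each value into the earlier elements determines the remaining variables.
  q = -2: the earlier basis element becomes p - 3 = 0, giving p = 3 — point (3, -2).
Check: every point annihilates each of the original generators.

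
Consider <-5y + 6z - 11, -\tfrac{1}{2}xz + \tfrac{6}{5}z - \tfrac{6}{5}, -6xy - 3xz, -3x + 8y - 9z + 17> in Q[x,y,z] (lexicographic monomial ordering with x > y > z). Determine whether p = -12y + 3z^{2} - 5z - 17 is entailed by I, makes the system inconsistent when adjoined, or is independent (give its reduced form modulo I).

First compute the reduced Gröbner basis of I by Buchberger's algorithm.
f_1 = -5y + 6z - 11, LT = y.
f_2 = -\tfrac{1}{2}xz + \tfrac{6}{5}z - \tfrac{6}{5}, LT = xz.
f_3 = -6xy - 3xz, LT = xy.
f_4 = -3x + 8y - 9z + 17, LT = x.

S(f_1,f_3): lcm = xy. S = -\tfrac{17}{10}xz + \tfrac{11}{5}x.
  reduce S modulo (f_1, f_2, f_3, f_4):
  remainder -\tfrac{91}{25}z + \tfrac{91}{25} ≠ 0; add h_5 = -\tfrac{91}{25}z + \tfrac{91}{25} to the basis.

The other S-polynomials (S(f_1,f_2), S(f_1,f_4), S(f_2,f_3), S(f_2,f_4), S(f_3,f_4), S(f_1,h_5), S(f_2,h_5), S(f_3,h_5), S(f_4,h_5)) all reduce to 0 modulo the current basis, so we have a Gröbner basis.
Inter-reduce: drop elements whose leading term is divisible by another's, tail-reduce, and make monic.
Reduced Gröbner basis: {x, y + 1, z - 1}.
Label its elements g_1 = x, g_2 = y + 1, g_3 = z - 1.

Reduce p = -12y + 3z^{2} - 5z - 17 modulo G:
  leading term y: subtract (-12)·g_2 from -12y + 3z^{2} - 5z - 17 → 3z^{2} - 5z - 5
  leading term z^{2}: subtract (3z)·g_3 from 3z^{2} - 5z - 5 → -2z - 5
  leading term z: subtract (-2)·g_3 from -2z - 5 → -7
  leading term 1: no divisor's leading term divides it; move -7 to the remainder.
  normal form = -7.
The normal form is nonzero, so p ∉ I. Since p minus its normal form lies in I, I + (p) = I + (r) where r = -7; decide whether this ideal is the whole ring.
Here r = -7 is a nonzero constant, hence a unit: 1 ∈ I + (p), the Gröbner basis of I + (p) is {1}, and the enlarged system has no common solution — adjoining p is inconsistent.

Adjoining -12y + 3z^{2} - 5z - 17 makes the ideal the whole ring: the system is inconsistent.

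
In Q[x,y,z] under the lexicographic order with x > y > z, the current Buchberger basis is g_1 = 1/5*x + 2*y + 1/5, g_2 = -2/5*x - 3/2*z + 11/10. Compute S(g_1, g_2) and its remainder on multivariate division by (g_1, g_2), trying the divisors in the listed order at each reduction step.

lcm(LM(g_1), LM(g_2)) = x.
S = (lcm/LT(g_1))·g_1 − (lcm/LT(g_2))·g_2 = 10*y - 15/4*z + 15/4.
Reduce S modulo (g_1, g_2) in that order:
  leading term y: no divisor's leading term divides it; move 10*y to the remainder.
  leading term z: no divisor's leading term divides it; move -15/4*z to the remainder.
  leading term 1: no divisor's leading term divides it; move 15/4 to the remainder.
The remainder 10*y - 15/4*z + 15/4 is nonzero, so it would be added as the next basis element.
This is the inner loop of Buchberger's algorithm — each nonzero remainder becomes a new basis element.

S(g_1, g_2) = 10*y - 15/4*z + 15/4; remainder on division = 10*y - 15/4*z + 15/4.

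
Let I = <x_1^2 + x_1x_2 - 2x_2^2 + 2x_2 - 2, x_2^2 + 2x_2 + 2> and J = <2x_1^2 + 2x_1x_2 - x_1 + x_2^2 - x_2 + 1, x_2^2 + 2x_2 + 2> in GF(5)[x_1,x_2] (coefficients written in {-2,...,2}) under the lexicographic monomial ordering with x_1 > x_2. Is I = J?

No, the ideals differ.

Two ideals are equal iff their reduced Gröbner bases coincide (the reduced basis is unique for a fixed ordering).
Buchberger on the first generating set:
f_1 = x_1^2 + x_1x_2 - 2x_2^2 + 2x_2 - 2, LT = x_1^2.
f_2 = x_2^2 + 2x_2 + 2, LT = x_2^2.

The S-polynomials (S(f_1,f_2)) all reduce to 0 modulo the current basis, so we have a Gröbner basis.
Inter-reduce: drop elements whose leading term is divisible by another's, tail-reduce, and make monic.
Reduced Gröbner basis: {x_1^2 + x_1x_2 + x_2 + 2, x_2^2 + 2x_2 + 2}.

Buchberger on the second generating set:
h_1 = 2x_1^2 + 2x_1x_2 - x_1 + x_2^2 - x_2 + 1, LT = x_1^2.
h_2 = x_2^2 + 2x_2 + 2, LT = x_2^2.

The S-polynomials (S(h_1,h_2)) all reduce to 0 modulo the current basis, so we have a Gröbner basis.
Inter-reduce: drop elements whose leading term is divisible by another's, tail-reduce, and make monic.
Reduced Gröbner basis: {x_1^2 + x_1x_2 + 2x_1 + x_2 + 2, x_2^2 + 2x_2 + 2}.

Since the reduced bases disagree, the two ideals are not the same.
The same test decides containment: I ⊆ J iff every generator of I reduces to 0 modulo a Gröbner basis of J.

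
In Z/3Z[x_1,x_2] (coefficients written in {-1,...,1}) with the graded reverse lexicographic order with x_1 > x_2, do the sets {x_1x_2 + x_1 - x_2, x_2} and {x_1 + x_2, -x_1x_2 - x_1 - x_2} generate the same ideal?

For a fixed monomial order, each ideal has a unique reduced Gröbner basis; comparing bases decides equality.
Buchberger on the first generating set:
f_1 = x_1x_2 + x_1 - x_2, LT = x_1x_2.
f_2 = x_2, LT = x_2.

S(f_1,f_2): lcm = x_1x_2. S = x_1 - x_2.
  leading term x_1: no divisor's leading term divides it; move x_1 to the remainder.
  leading term x_2: subtract (-1)·f_2 from -x_2 → 0
  remainder x_1 ≠ 0; add g_3 = x_1 to the basis.

S(f_1,g_3): lcm = x_1x_2. S = x_1 - x_2.
  leading term x_1: subtract (1)·g_3 from x_1 - x_2 → -x_2
  leading term x_2: subtract (-1)·f_2 from -x_2 → 0
  remainder 0.

S(f_2,g_3): leading monomials are coprime, so the S-polynomial reduces to 0 (Buchberger's first criterion).
Every S-polynomial of the final basis reduces to 0, so we have a Gröbner basis.
Inter-reduce: drop elements whose leading term is divisible by another's, tail-reduce, and make monic.
Reduced Gröbner basis: {x_1, x_2}.

Buchberger on the second generating set:
h_1 = x_1 + x_2, LT = x_1.
h_2 = -x_1x_2 - x_1 - x_2, LT = x_1x_2.

S(h_1,h_2): lcm = x_1x_2. S = x_2^2 - x_1 - x_2.
  leading term x_2^2: no divisor's leading term divides it; move x_2^2 to the remainder.
  leading term x_1: subtract (-1)·h_1 from -x_1 - x_2 → 0
  remainder x_2^2 ≠ 0; add k_3 = x_2^2 to the basis.

S(h_1,k_3): leading monomials are coprime, so the S-polynomial reduces to 0 (Buchberger's first criterion).
S(h_2,k_3): lcm = x_1x_2^2. S = x_1x_2 + x_2^2.
  leading term x_1x_2: subtract (x_2)·h_1 from x_1x_2 + x_2^2 → 0
  remainder 0.

Every S-polynomial of the final basis reduces to 0, so we have a Gröbner basis.
Inter-reduce: drop elements whose leading term is divisible by another's, tail-reduce, and make monic.
Reduced Gröbner basis: {x_2^2, x_1 + x_2}.

These differ, so the ideals are not equal.

No, the ideals differ.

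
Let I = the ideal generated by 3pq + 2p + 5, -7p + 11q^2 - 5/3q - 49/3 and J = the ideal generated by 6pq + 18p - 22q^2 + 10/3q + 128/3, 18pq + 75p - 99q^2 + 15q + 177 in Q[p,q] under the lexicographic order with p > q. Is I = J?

Equality of ideals is decidable: compute both reduced Gröbner bases (unique for the ordering) and check whether they agree.
Buchberger on the first generating set:
f_1 = 3pq + 2p + 5, LT = pq.
f_2 = -7p + 11q^2 - 5/3q - 49/3, LT = p.

S(f_1,f_2): lcm = pq. S = 2/3p + 11/7q^3 - 5/21q^2 - 7/3q + 5/3.
  leading term p: subtract (-2/21)·f_2 from 2/3p + 11/7q^3 - 5/21q^2 - 7/3q + 5/3 → 11/7q^3 + 17/21q^2 - 157/63q + 1/9
  leading term q^3: no divisor's leading term divides it; move 11/7q^3 to the remainder.
  leading term q^2: no divisor's leading term divides it; move 17/21q^2 to the remainder.
  leading term q: no divisor's leading term divides it; move -157/63q to the remainder.
  leading term 1: no divisor's leading term divides it; move 1/9 to the remainder.
  remainder 11/7q^3 + 17/21q^2 - 157/63q + 1/9 ≠ 0; add g_3 = 11/7q^3 + 17/21q^2 - 157/63q + 1/9 to the basis.

The other S-polynomials (S(f_1,g_3), S(f_2,g_3)) all reduce to 0 modulo the current basis, so we have a Gröbner basis.
Inter-reduce: drop elements whose leading term is divisible by another's, tail-reduce, and make monic.
Reduced Gröbner basis: {p - 11/7q^2 + 5/21q + 7/3, q^3 + 17/33q^2 - 157/99q + 7/99}.

Buchberger on the second generating set:
h_1 = 6pq + 18p - 22q^2 + 10/3q + 128/3, LT = pq.
h_2 = 18pq + 75p - 99q^2 + 15q + 177, LT = pq.

S(h_1,h_2): lcm = pq. S = -7/6p + 11/6q^2 - 5/18q - 49/18.
  leading term p: no divisor's leading term divides it; move -7/6p to the remainder.
  leading term q^2: no divisor's leading term divides it; move 11/6q^2 to the remainder.
  leading term q: no divisor's leading term divides it; move -5/18q to the remainder.
  leading term 1: no divisor's leading term divides it; move -49/18 to the remainder.
  remainder -7/6p + 11/6q^2 - 5/18q - 49/18 ≠ 0; add k_3 = -7/6p + 11/6q^2 - 5/18q - 49/18 to the basis.

S(h_1,k_3): lcm = pq. S = 3p + 11/7q^3 - 82/21q^2 - 16/9q + 64/9.
  leading term p: subtract (-18/7)·k_3 from 3p + 11/7q^3 - 82/21q^2 - 16/9q + 64/9 → 11/7q^3 + 17/21q^2 - 157/63q + 1/9
  leading term q^3: no divisor's leading term divides it; move 11/7q^3 to the remainder.
  leading term q^2: no divisor's leading term divides it; move 17/21q^2 to the remainder.
  leading term q: no divisor's leading term divides it; move -157/63q to the remainder.
  leading term 1: no divisor's leading term divides it; move 1/9 to the remainder.
  remainder 11/7q^3 + 17/21q^2 - 157/63q + 1/9 ≠ 0; add k_4 = 11/7q^3 + 17/21q^2 - 157/63q + 1/9 to the basis.

The other S-polynomials (S(h_2,k_3), S(h_1,k_4), S(h_2,k_4), S(k_3,k_4)) all reduce to 0 modulo the current basis, so we have a Gröbner basis.
Inter-reduce: drop elements whose leading term is divisible by another's, tail-reduce, and make monic.
Reduced Gröbner basis: {p - 11/7q^2 + 5/21q + 7/3, q^3 + 17/33q^2 - 157/99q + 7/99}.

Same reduced basis, so the two generating sets span the same ideal.

Yes, the ideals are equal.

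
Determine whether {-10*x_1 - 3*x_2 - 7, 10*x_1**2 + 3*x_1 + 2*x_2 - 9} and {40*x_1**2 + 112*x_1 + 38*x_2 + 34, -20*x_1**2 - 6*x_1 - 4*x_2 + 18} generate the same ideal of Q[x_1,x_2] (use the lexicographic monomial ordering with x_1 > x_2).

Yes, the ideals are equal.

Equality of ideals is decidable: compute both reduced Gröbner bases (unique for the ordering) and check whether they agree.
Buchberger on the first generating set:
f_1 = -10*x_1 - 3*x_2 - 7, LT = x_1.
f_2 = 10*x_1**2 + 3*x_1 + 2*x_2 - 9, LT = x_1**2.

S(f_1,f_2): lcm = x_1**2. S = 3/10*x_1*x_2 + 2/5*x_1 - 1/5*x_2 + 9/10.
  leading term x_1*x_2: subtract (-3/100*x_2)·f_1 from 3/10*x_1*x_2 + 2/5*x_1 - 1/5*x_2 + 9/10 → 2/5*x_1 - 9/100*x_2**2 - 41/100*x_2 + 9/10
  leading term x_1: subtract (-1/25)·f_1 from 2/5*x_1 - 9/100*x_2**2 - 41/100*x_2 + 9/10 → -9/100*x_2**2 - 53/100*x_2 + 31/50
  leading term x_2**2: no divisor's leading term divides it; move -9/100*x_2**2 to the remainder.
  leading term x_2: no divisor's leading term divides it; move -53/100*x_2 to the remainder.
  leading term 1: no divisor's leading term divides it; move 31/50 to the remainder.
  remainder -9/100*x_2**2 - 53/100*x_2 + 31/50 ≠ 0; add g_3 = -9/100*x_2**2 - 53/100*x_2 + 31/50 to the basis.

The other S-polynomials (S(f_1,g_3), S(f_2,g_3)) all reduce to 0 modulo the current basis, so we have a Gröbner basis.
Inter-reduce: drop elements whose leading term is divisible by another's, tail-reduce, and make monic.
Reduced Gröbner basis: {x_1 + 3/10*x_2 + 7/10, x_2**2 + 53/9*x_2 - 62/9}.

Buchberger on the second generating set:
h_1 = 40*x_1**2 + 112*x_1 + 38*x_2 + 34, LT = x_1**2.
h_2 = -20*x_1**2 - 6*x_1 - 4*x_2 + 18, LT = x_1**2.

S(h_1,h_2): lcm = x_1**2. S = 5/2*x_1 + 3/4*x_2 + 7/4.
  leading term x_1: no divisor's leading term divides it; move 5/2*x_1 to the remainder.
  leading term x_2: no divisor's leading term divides it; move 3/4*x_2 to the remainder.
  leading term 1: no divisor's leading term divides it; move 7/4 to the remainder.
  remainder 5/2*x_1 + 3/4*x_2 + 7/4 ≠ 0; add k_3 = 5/2*x_1 + 3/4*x_2 + 7/4 to the basis.

S(h_1,k_3): lcm = x_1**2. S = -3/10*x_1*x_2 + 21/10*x_1 + 19/20*x_2 + 17/20.
  leading term x_1*x_2: subtract (-3/25*x_2)·k_3 from -3/10*x_1*x_2 + 21/10*x_1 + 19/20*x_2 + 17/20 → 21/10*x_1 + 9/100*x_2**2 + 29/25*x_2 + 17/20
  leading term x_1: subtract (21/25)·k_3 from 21/10*x_1 + 9/100*x_2**2 + 29/25*x_2 + 17/20 → 9/100*x_2**2 + 53/100*x_2 - 31/50
  leading term x_2**2: no divisor's leading term divides it; move 9/100*x_2**2 to the remainder.
  leading term x_2: no divisor's leading term divides it; move 53/100*x_2 to the remainder.
  leading term 1: no divisor's leading term divides it; move -31/50 to the remainder.
  remainder 9/100*x_2**2 + 53/100*x_2 - 31/50 ≠ 0; add k_4 = 9/100*x_2**2 + 53/100*x_2 - 31/50 to the basis.

The other S-polynomials (S(h_2,k_3), S(h_1,k_4), S(h_2,k_4), S(k_3,k_4)) all reduce to 0 modulo the current basis, so we have a Gröbner basis.
Inter-reduce: drop elements whose leading term is divisible by another's, tail-reduce, and make monic.
Reduced Gröbner basis: {x_1 + 3/10*x_2 + 7/10, x_2**2 + 53/9*x_2 - 62/9}.

The two bases agree; hence the ideals are identical.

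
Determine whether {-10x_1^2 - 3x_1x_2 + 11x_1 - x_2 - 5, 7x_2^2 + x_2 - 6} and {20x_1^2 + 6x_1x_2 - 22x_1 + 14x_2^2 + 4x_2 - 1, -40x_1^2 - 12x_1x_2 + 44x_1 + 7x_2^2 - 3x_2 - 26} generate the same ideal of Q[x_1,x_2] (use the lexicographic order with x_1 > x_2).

No, the ideals differ.

Two ideals are equal iff their reduced Gröbner bases coincide (the reduced basis is unique for a fixed ordering).
Buchberger on the first generating set:
f_1 = -10x_1^2 - 3x_1x_2 + 11x_1 - x_2 - 5, LT = x_1^2.
f_2 = 7x_2^2 + x_2 - 6, LT = x_2^2.

The S-polynomials (S(f_1,f_2)) all reduce to 0 modulo the current basis, so we have a Gröbner basis.
Inter-reduce: drop elements whose leading term is divisible by another's, tail-reduce, and make monic.
Reduced Gröbner basis: {x_1^2 + 3/10x_1x_2 - 11/10x_1 + 1/10x_2 + 1/2, x_2^2 + 1/7x_2 - 6/7}.

Buchberger on the second generating set:
h_1 = 20x_1^2 + 6x_1x_2 - 22x_1 + 14x_2^2 + 4x_2 - 1, LT = x_1^2.
h_2 = -40x_1^2 - 12x_1x_2 + 44x_1 + 7x_2^2 - 3x_2 - 26, LT = x_1^2.

S(h_1,h_2): lcm = x_1^2. S = 7/8x_2^2 + 1/8x_2 - 7/10.
  leading term x_2^2: no divisor's leading term divides it; move 7/8x_2^2 to the remainder.
  leading term x_2: no divisor's leading term divides it; move 1/8x_2 to the remainder.
  leading term 1: no divisor's leading term divides it; move -7/10 to the remainder.
  remainder 7/8x_2^2 + 1/8x_2 - 7/10 ≠ 0; add k_3 = 7/8x_2^2 + 1/8x_2 - 7/10 to the basis.

The other S-polynomials (S(h_1,k_3), S(h_2,k_3)) all reduce to 0 modulo the current basis, so we have a Gröbner basis.
Inter-reduce: drop elements whose leading term is divisible by another's, tail-reduce, and make monic.
Reduced Gröbner basis: {x_1^2 + 3/10x_1x_2 - 11/10x_1 + 1/10x_2 + 51/100, x_2^2 + 1/7x_2 - 4/5}.

These differ, so the ideals are not equal.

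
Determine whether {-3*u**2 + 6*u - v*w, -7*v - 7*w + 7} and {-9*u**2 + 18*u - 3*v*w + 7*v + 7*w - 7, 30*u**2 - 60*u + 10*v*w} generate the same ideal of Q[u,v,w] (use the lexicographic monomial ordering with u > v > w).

Yes, the ideals are equal.

For a fixed monomial order, each ideal has a unique reduced Gröbner basis; comparing bases decides equality.
Buchberger on the first generating set:
f_1 = -3*u**2 + 6*u - v*w, LT = u**2.
f_2 = -7*v - 7*w + 7, LT = v.

S(f_1,f_2): leading monomials are coprime, so the S-polynomial reduces to 0 (Buchberger's first criterion).
Every S-polynomial of the final basis reduces to 0, so we have a Gröbner basis.
Inter-reduce: drop elements whose leading term is divisible by another's, tail-reduce, and make monic.
Reduced Gröbner basis: {u**2 - 2*u - 1/3*w**2 + 1/3*w, v + w - 1}.

Buchberger on the second generating set:
h_1 = -9*u**2 + 18*u - 3*v*w + 7*v + 7*w - 7, LT = u**2.
h_2 = 30*u**2 - 60*u + 10*v*w, LT = u**2.

S(h_1,h_2): lcm = u**2. S = -7/9*v - 7/9*w + 7/9.
  leading term v: no divisor's leading term divides it; move -7/9*v to the remainder.
  leading term w: no divisor's leading term divides it; move -7/9*w to the remainder.
  leading term 1: no divisor's leading term divides it; move 7/9 to the remainder.
  remainder -7/9*v - 7/9*w + 7/9 ≠ 0; add k_3 = -7/9*v - 7/9*w + 7/9 to the basis.

S(h_1,k_3): leading monomials are coprime, so the S-polynomial reduces to 0 (Buchberger's first criterion).
S(h_2,k_3): leading monomials are coprime, so the S-polynomial reduces to 0 (Buchberger's first criterion).
Every S-polynomial of the final basis reduces to 0, so we have a Gröbner basis.
Inter-reduce: drop elements whose leading term is divisible by another's, tail-reduce, and make monic.
Reduced Gröbner basis: {u**2 - 2*u - 1/3*w**2 + 1/3*w, v + w - 1}.

The two bases agree; hence the ideals are identical.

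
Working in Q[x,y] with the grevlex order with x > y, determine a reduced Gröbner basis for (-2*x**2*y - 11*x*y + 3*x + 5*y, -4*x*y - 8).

f_1 = -2*x**2*y - 11*x*y + 3*x + 5*y, LT = x**2*y.
f_2 = -4*x*y - 8, LT = x*y.

S(f_1,f_2): lcm = x**2*y. S = 11/2*x*y - 7/2*x - 5/2*y.
  reduce S modulo (f_1, f_2):
  remainder -7/2*x - 5/2*y - 11 ≠ 0; add g_3 = -7/2*x - 5/2*y - 11 to the basis.

S(f_2,g_3): lcm = x*y. S = -5/7*y**2 - 22/7*y + 2.
  reduce S modulo (f_1, f_2, g_3):
  remainder -5/7*y**2 - 22/7*y + 2 ≠ 0; add g_4 = -5/7*y**2 - 22/7*y + 2 to the basis.

The other S-polynomials (S(f_1,g_3), S(f_1,g_4), S(f_2,g_4), S(g_3,g_4)) all reduce to 0 modulo the current basis, so we have a Gröbner basis.
Inter-reduce: drop elements whose leading term is divisible by another's, tail-reduce, and make monic.

G = {y**2 + 22/5*y - 14/5, x + 5/7*y + 22/7}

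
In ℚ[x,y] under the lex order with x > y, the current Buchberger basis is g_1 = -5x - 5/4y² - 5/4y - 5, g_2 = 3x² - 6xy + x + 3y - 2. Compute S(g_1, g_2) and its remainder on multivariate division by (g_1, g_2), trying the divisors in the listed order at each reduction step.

S(g_1, g_2) = ¼xy² + 9/4xy + ⅔x - y + ⅔; remainder on division = -1/16y⁴ - ⅝y³ - 47/48y² - 41/12y.

lcm(LM(g_1), LM(g_2)) = x².
S = (lcm/LT(g_1))·g_1 − (lcm/LT(g_2))·g_2 = ¼xy² + 9/4xy + ⅔x - y + ⅔.
Reduce S modulo (g_1, g_2) in that order:
  leading term xy²: subtract (-1/20y²)·g_1 from ¼xy² + 9/4xy + ⅔x - y + ⅔ → 9/4xy + ⅔x - 1/16y⁴ - 1/16y³ - ¼y² - y + ⅔
  leading term xy: subtract (-9/20y)·g_1 from 9/4xy + ⅔x - 1/16y⁴ - 1/16y³ - ¼y² - y + ⅔ → ⅔x - 1/16y⁴ - ⅝y³ - 13/16y² - 13/4y + ⅔
  leading term x: subtract (-2/15)·g_1 from ⅔x - 1/16y⁴ - ⅝y³ - 13/16y² - 13/4y + ⅔ → -1/16y⁴ - ⅝y³ - 47/48y² - 41/12y
  leading term y⁴: no divisor's leading term divides it; move -1/16y⁴ to the remainder.
  leading term y³: no divisor's leading term divides it; move -⅝y³ to the remainder.
  leading term y²: no divisor's leading term divides it; move -47/48y² to the remainder.
  leading term y: no divisor's leading term divides it; move -41/12y to the remainder.
The remainder -1/16y⁴ - ⅝y³ - 47/48y² - 41/12y is nonzero, so it would be added as the next basis element.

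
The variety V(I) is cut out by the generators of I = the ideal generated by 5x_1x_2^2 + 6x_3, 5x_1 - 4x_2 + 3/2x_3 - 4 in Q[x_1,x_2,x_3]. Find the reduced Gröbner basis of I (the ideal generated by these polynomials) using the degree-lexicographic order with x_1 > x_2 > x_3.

f_1 = 5x_1x_2^2 + 6x_3, LT = x_1x_2^2.
f_2 = 5x_1 - 4x_2 + 3/2x_3 - 4, LT = x_1.

S(f_1,f_2): lcm = x_1x_2^2. S = 4/5x_2^3 - 3/10x_2^2x_3 + 4/5x_2^2 + 6/5x_3.
  reduce S modulo (f_1, f_2):
  remainder 4/5x_2^3 - 3/10x_2^2x_3 + 4/5x_2^2 + 6/5x_3 ≠ 0; add g_3 = 4/5x_2^3 - 3/10x_2^2x_3 + 4/5x_2^2 + 6/5x_3 to the basis.

The other S-polynomials (S(f_1,g_3), S(f_2,g_3)) all reduce to 0 modulo the current basis, so we have a Gröbner basis.
Inter-reduce: drop elements whose leading term is divisible by another's, tail-reduce, and make monic.

G = {x_2^3 - 3/8x_2^2x_3 + x_2^2 + 3/2x_3, x_1 - 4/5x_2 + 3/10x_3 - 4/5}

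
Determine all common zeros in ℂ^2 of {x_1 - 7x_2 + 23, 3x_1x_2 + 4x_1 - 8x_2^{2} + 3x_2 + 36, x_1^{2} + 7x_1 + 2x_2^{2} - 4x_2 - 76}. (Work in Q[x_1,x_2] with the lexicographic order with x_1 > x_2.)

Compute a lex Gröbner basis by Buchberger's algorithm.
f_1 = x_1 - 7x_2 + 23, LT = x_1.
f_2 = 3x_1x_2 + 4x_1 - 8x_2^{2} + 3x_2 + 36, LT = x_1x_2.
f_3 = x_1^{2} + 7x_1 + 2x_2^{2} - 4x_2 - 76, LT = x_1^{2}.

S(f_1,f_2): lcm = x_1x_2. S = -\tfrac{4}{3}x_1 - \tfrac{13}{3}x_2^{2} + 22x_2 - 12.
  leading term x_1: subtract (-\tfrac{4}{3})·f_1 from -\tfrac{4}{3}x_1 - \tfrac{13}{3}x_2^{2} + 22x_2 - 12 → -\tfrac{13}{3}x_2^{2} + \tfrac{38}{3}x_2 + \tfrac{56}{3}
  leading term x_2^{2}: no divisor's leading term divides it; move -\tfrac{13}{3}x_2^{2} to the remainder.
  leading term x_2: no divisor's leading term divides it; move \tfrac{38}{3}x_2 to the remainder.
  leading term 1: no divisor's leading term divides it; move \tfrac{56}{3} to the remainder.
  remainder -\tfrac{13}{3}x_2^{2} + \tfrac{38}{3}x_2 + \tfrac{56}{3} ≠ 0; add h_4 = -\tfrac{13}{3}x_2^{2} + \tfrac{38}{3}x_2 + \tfrac{56}{3} to the basis.

S(f_1,f_3): lcm = x_1^{2}. S = -7x_1x_2 + 16x_1 - 2x_2^{2} + 4x_2 + 76.
  leading term x_1x_2: subtract (-7x_2)·f_1 from -7x_1x_2 + 16x_1 - 2x_2^{2} + 4x_2 + 76 → 16x_1 - 51x_2^{2} + 165x_2 + 76
  leading term x_1: subtract (16)·f_1 from 16x_1 - 51x_2^{2} + 165x_2 + 76 → -51x_2^{2} + 277x_2 - 292
  leading term x_2^{2}: subtract (\tfrac{153}{13})·h_4 from -51x_2^{2} + 277x_2 - 292 → \tfrac{1663}{13}x_2 - \tfrac{6652}{13}
  leading term x_2: no divisor's leading term divides it; move \tfrac{1663}{13}x_2 to the remainder.
  leading term 1: no divisor's leading term divides it; move -\tfrac{6652}{13} to the remainder.
  remainder \tfrac{1663}{13}x_2 - \tfrac{6652}{13} ≠ 0; add h_5 = \tfrac{1663}{13}x_2 - \tfrac{6652}{13} to the basis.

S(f_2,f_3): lcm = x_1^{2}x_2. S = \tfrac{4}{3}x_1^{2} - \tfrac{8}{3}x_1x_2^{2} - 6x_1x_2 + 12x_1 - 2x_2^{3} + 4x_2^{2} + 76x_2.
  leading term x_1^{2}: subtract (\tfrac{4}{3}x_1)·f_1 from \tfrac{4}{3}x_1^{2} - \tfrac{8}{3}x_1x_2^{2} - 6x_1x_2 + 12x_1 - 2x_2^{3} + 4x_2^{2} + 76x_2 → -\tfrac{8}{3}x_1x_2^{2} + \tfrac{10}{3}x_1x_2 - \tfrac{56}{3}x_1 - 2x_2^{3} + 4x_2^{2} + 76x_2
  leading term x_1x_2^{2}: subtract (-\tfrac{8}{3}x_2^{2})·f_1 from -\tfrac{8}{3}x_1x_2^{2} + \tfrac{10}{3}x_1x_2 - \tfrac{56}{3}x_1 - 2x_2^{3} + 4x_2^{2} + 76x_2 → \tfrac{10}{3}x_1x_2 - \tfrac{56}{3}x_1 - \tfrac{62}{3}x_2^{3} + \tfrac{196}{3}x_2^{2} + 76x_2
  leading term x_1x_2: subtract (\tfrac{10}{3}x_2)·f_1 from \tfrac{10}{3}x_1x_2 - \tfrac{56}{3}x_1 - \tfrac{62}{3}x_2^{3} + \tfrac{196}{3}x_2^{2} + 76x_2 → -\tfrac{56}{3}x_1 - \tfrac{62}{3}x_2^{3} + \tfrac{266}{3}x_2^{2} - \tfrac{2}{3}x_2
  leading term x_1: subtract (-\tfrac{56}{3})·f_1 from -\tfrac{56}{3}x_1 - \tfrac{62}{3}x_2^{3} + \tfrac{266}{3}x_2^{2} - \tfrac{2}{3}x_2 → -\tfrac{62}{3}x_2^{3} + \tfrac{266}{3}x_2^{2} - \tfrac{394}{3}x_2 + \tfrac{1288}{3}
  leading term x_2^{3}: subtract (\tfrac{62}{13}x_2)·h_4 from -\tfrac{62}{3}x_2^{3} + \tfrac{266}{3}x_2^{2} - \tfrac{394}{3}x_2 + \tfrac{1288}{3} → \tfrac{1102}{39}x_2^{2} - \tfrac{8594}{39}x_2 + \tfrac{1288}{3}
  leading term x_2^{2}: subtract (-\tfrac{1102}{169})·h_4 from \tfrac{1102}{39}x_2^{2} - \tfrac{8594}{39}x_2 + \tfrac{1288}{3} → -\tfrac{23282}{169}x_2 + \tfrac{93128}{169}
  leading term x_2: subtract (-\tfrac{14}{13})·h_5 from -\tfrac{23282}{169}x_2 + \tfrac{93128}{169} → 0
  remainder 0.

S(f_1,h_4): leading monomials are coprime, so the S-polynomial reduces to 0 (Buchberger's first criterion).
S(f_2,h_4): lcm = x_1x_2^{2}. S = \tfrac{166}{39}x_1x_2 + \tfrac{56}{13}x_1 - \tfrac{8}{3}x_2^{3} + x_2^{2} + 12x_2.
  leading term x_1x_2: subtract (\tfrac{166}{39}x_2)·f_1 from \tfrac{166}{39}x_1x_2 + \tfrac{56}{13}x_1 - \tfrac{8}{3}x_2^{3} + x_2^{2} + 12x_2 → \tfrac{56}{13}x_1 - \tfrac{8}{3}x_2^{3} + \tfrac{1201}{39}x_2^{2} - \tfrac{3350}{39}x_2
  leading term x_1: subtract (\tfrac{56}{13})·f_1 from \tfrac{56}{13}x_1 - \tfrac{8}{3}x_2^{3} + \tfrac{1201}{39}x_2^{2} - \tfrac{3350}{39}x_2 → -\tfrac{8}{3}x_2^{3} + \tfrac{1201}{39}x_2^{2} - \tfrac{2174}{39}x_2 - \tfrac{1288}{13}
  leading term x_2^{3}: subtract (\tfrac{8}{13}x_2)·h_4 from -\tfrac{8}{3}x_2^{3} + \tfrac{1201}{39}x_2^{2} - \tfrac{2174}{39}x_2 - \tfrac{1288}{13} → 23x_2^{2} - \tfrac{874}{13}x_2 - \tfrac{1288}{13}
  leading term x_2^{2}: subtract (-\tfrac{69}{13})·h_4 from 23x_2^{2} - \tfrac{874}{13}x_2 - \tfrac{1288}{13} → 0
  remainder 0.

S(f_3,h_4): leading monomials are coprime, so the S-polynomial reduces to 0 (Buchberger's first criterion).
S(f_1,h_5): leading monomials are coprime, so the S-polynomial reduces to 0 (Buchberger's first criterion).
S(f_2,h_5): lcm = x_1x_2. S = \tfrac{16}{3}x_1 - \tfrac{8}{3}x_2^{2} + x_2 + 12.
  leading term x_1: subtract (\tfrac{16}{3})·f_1 from \tfrac{16}{3}x_1 - \tfrac{8}{3}x_2^{2} + x_2 + 12 → -\tfrac{8}{3}x_2^{2} + \tfrac{115}{3}x_2 - \tfrac{332}{3}
  leading term x_2^{2}: subtract (\tfrac{8}{13})·h_4 from -\tfrac{8}{3}x_2^{2} + \tfrac{115}{3}x_2 - \tfrac{332}{3} → \tfrac{397}{13}x_2 - \tfrac{1588}{13}
  leading term x_2: subtract (\tfrac{397}{1663})·h_5 from \tfrac{397}{13}x_2 - \tfrac{1588}{13} → 0
  remainder 0.

S(f_3,h_5): leading monomials are coprime, so the S-polynomial reduces to 0 (Buchberger's first criterion).
S(h_4,h_5): lcm = x_2^{2}. S = \tfrac{14}{13}x_2 - \tfrac{56}{13}.
  leading term x_2: subtract (\tfrac{14}{1663})·h_5 from \tfrac{14}{13}x_2 - \tfrac{56}{13} → 0
  remainder 0.

Every S-polynomial of the final basis reduces to 0, so we have a Gröbner basis.
Inter-reduce: drop elements whose leading term is divisible by another's, tail-reduce, and make monic.
Reduced Gröbner basis: {x_1 - 5, x_2 - 4}.

The lex basis is triangular: the last element involves only x_2. Solving x_2 - 4 = 0 gives x_2 ∈ {4}; substituting each value into the earlier elements determines the remaining variables.
  x_2 = 4: the earlier basis element becomes x_1 - 5 = 0, giving x_1 = 5 — point (5, 4).
Substituting each solution back into the original system confirms all equations vanish.
A lex Gröbner basis triangularizes the system, enabling back-substitution.

{(5, 4)}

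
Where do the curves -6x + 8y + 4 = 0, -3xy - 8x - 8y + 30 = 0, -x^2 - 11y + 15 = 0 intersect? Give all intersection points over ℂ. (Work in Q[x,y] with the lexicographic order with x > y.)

{(2, 1)}

Compute a lex Gröbner basis by Buchberger's algorithm.
f_1 = -6x + 8y + 4, LT = x.
f_2 = -3xy - 8x - 8y + 30, LT = xy.
f_3 = -x^2 - 11y + 15, LT = x^2.

S(f_1,f_2): lcm = xy. S = -8/3x - 4/3y^2 - 10/3y + 10.
  leading term x: subtract (4/9)·f_1 from -8/3x - 4/3y^2 - 10/3y + 10 → -4/3y^2 - 62/9y + 74/9
  leading term y^2: no divisor's leading term divides it; move -4/3y^2 to the remainder.
  leading term y: no divisor's leading term divides it; move -62/9y to the remainder.
  leading term 1: no divisor's leading term divides it; move 74/9 to the remainder.
  remainder -4/3y^2 - 62/9y + 74/9 ≠ 0; add h_4 = -4/3y^2 - 62/9y + 74/9 to the basis.

S(f_1,f_3): lcm = x^2. S = -4/3xy - 2/3x - 11y + 15.
  leading term xy: subtract (2/9y)·f_1 from -4/3xy - 2/3x - 11y + 15 → -2/3x - 16/9y^2 - 107/9y + 15
  leading term x: subtract (1/9)·f_1 from -2/3x - 16/9y^2 - 107/9y + 15 → -16/9y^2 - 115/9y + 131/9
  leading term y^2: subtract (4/3)·h_4 from -16/9y^2 - 115/9y + 131/9 → -97/27y + 97/27
  leading term y: no divisor's leading term divides it; move -97/27y to the remainder.
  leading term 1: no divisor's leading term divides it; move 97/27 to the remainder.
  remainder -97/27y + 97/27 ≠ 0; add h_5 = -97/27y + 97/27 to the basis.

The other S-polynomials (S(f_2,f_3), S(f_1,h_4), S(f_2,h_4), S(f_3,h_4), S(f_1,h_5), S(f_2,h_5), S(f_3,h_5), S(h_4,h_5)) all reduce to 0 modulo the current basis, so we have a Gröbner basis.
Inter-reduce: drop elements whose leading term is divisible by another's, tail-reduce, and make monic.
Reduced Gröbner basis: {x - 2, y - 1}.

From the last basis element, y - 1 = 0, so y takes values in {1}. Each choice, substituted upward through the basis, yields the corresponding point(s) of the solution set.
  y = 1: the earlier basis element becomes x - 2 = 0, giving x = 2 — point (2, 1).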